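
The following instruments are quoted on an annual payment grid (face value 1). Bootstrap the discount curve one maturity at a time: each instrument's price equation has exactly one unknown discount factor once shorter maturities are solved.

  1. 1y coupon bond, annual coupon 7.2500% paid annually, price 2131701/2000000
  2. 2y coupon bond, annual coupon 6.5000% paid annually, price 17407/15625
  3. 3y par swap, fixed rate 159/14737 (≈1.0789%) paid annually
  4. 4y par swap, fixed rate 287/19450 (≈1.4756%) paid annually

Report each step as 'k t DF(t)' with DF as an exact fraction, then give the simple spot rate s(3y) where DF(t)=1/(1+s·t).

1 1 4969/5000
2 2 4927/5000
3 3 4841/5000
4 4 4713/5000
s(3y) = (1/(4841/5000) − 1)/(3) = 53/4841 ≈ 1.0948%

step 1 [1y] bond c/1=29/400: DF=(2131701/2000000 − 29/400·(0))/(1+29/400) = 4969/5000 ≈ 0.993800
step 2 [2y] bond c/1=13/200: DF=(17407/15625 − 13/200·(0.993800))/(1+13/200) = 4927/5000 ≈ 0.985400
step 3 [3y] swap r/1=159/14737: DF=(1 − 159/14737·(0.993800+0.985400))/(1+159/14737) = 4841/5000 ≈ 0.968200
step 4 [4y] swap r/1=287/19450: DF=(1 − 287/19450·(0.993800+0.985400+0.968200))/(1+287/19450) = 4713/5000 ≈ 0.942600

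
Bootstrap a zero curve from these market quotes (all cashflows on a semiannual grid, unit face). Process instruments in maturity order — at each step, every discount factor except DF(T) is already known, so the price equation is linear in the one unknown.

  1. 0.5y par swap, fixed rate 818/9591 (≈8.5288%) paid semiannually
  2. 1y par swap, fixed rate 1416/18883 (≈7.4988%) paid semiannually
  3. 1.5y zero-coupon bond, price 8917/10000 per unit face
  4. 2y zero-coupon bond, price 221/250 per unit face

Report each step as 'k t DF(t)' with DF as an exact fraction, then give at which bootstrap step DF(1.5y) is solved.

1 1/2 9591/10000
2 1 2323/2500
3 3/2 8917/10000
4 2 221/250
DF(1.5y) is solved at step 3

step 1 [0.5y] swap r/2=409/9591: DF=(1 − 409/9591·(0))/(1+409/9591) = 9591/10000 ≈ 0.959100
step 2 [1y] swap r/2=708/18883: DF=(1 − 708/18883·(0.959100))/(1+708/18883) = 2323/2500 ≈ 0.929200
step 3 [1.5y] zero: DF = P = 8917/10000 ≈ 0.891700
step 4 [2y] zero: DF = P = 221/250 ≈ 0.884000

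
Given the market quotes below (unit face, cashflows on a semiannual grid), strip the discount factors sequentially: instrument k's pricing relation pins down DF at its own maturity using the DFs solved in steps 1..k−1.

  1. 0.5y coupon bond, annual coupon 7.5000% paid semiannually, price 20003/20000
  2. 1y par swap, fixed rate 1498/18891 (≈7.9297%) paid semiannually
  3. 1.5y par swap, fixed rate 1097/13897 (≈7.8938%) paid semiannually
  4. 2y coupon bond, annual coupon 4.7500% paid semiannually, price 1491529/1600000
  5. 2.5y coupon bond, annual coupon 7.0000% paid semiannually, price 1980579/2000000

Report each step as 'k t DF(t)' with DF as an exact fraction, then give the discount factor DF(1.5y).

step 1 [0.5y] bond c/2=3/80: DF=(20003/20000 − 3/80·(0))/(1+3/80) = 241/250 ≈ 0.964000
step 2 [1y] swap r/2=749/18891: DF=(1 − 749/18891·(0.964000))/(1+749/18891) = 9251/10000 ≈ 0.925100
step 3 [1.5y] swap r/2=1097/27794: DF=(1 − 1097/27794·(0.964000+0.925100))/(1+1097/27794) = 8903/10000 ≈ 0.890300
step 4 [2y] bond c/2=19/800: DF=(1491529/1600000 − 19/800·(0.964000+0.925100+0.890300))/(1+19/800) = 8461/10000 ≈ 0.846100
step 5 [2.5y] bond c/2=7/200: DF=(1980579/2000000 − 7/200·(0.964000+0.925100+0.890300+0.846100))/(1+7/200) = 4171/5000 ≈ 0.834200

1 1/2 241/250
2 1 9251/10000
3 3/2 8903/10000
4 2 8461/10000
5 5/2 4171/5000
DF(1.5y) = 8903/10000 ≈ 0.890300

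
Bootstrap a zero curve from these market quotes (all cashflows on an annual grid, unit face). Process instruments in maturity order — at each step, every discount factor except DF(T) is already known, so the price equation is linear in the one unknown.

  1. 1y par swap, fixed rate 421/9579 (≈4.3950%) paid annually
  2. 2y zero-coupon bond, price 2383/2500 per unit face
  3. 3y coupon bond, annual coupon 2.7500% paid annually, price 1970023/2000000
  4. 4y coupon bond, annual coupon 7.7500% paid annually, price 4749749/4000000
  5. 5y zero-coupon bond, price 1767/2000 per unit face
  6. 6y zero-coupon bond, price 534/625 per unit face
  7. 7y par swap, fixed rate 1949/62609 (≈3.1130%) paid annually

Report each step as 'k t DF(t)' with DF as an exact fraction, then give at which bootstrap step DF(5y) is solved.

step 1 [1y] swap r/1=421/9579: DF=(1 − 421/9579·(0))/(1+421/9579) = 9579/10000 ≈ 0.957900
step 2 [2y] zero: DF = P = 2383/2500 ≈ 0.953200
step 3 [3y] bond c/1=11/400: DF=(1970023/2000000 − 11/400·(0.957900+0.953200))/(1+11/400) = 363/400 ≈ 0.907500
step 4 [4y] bond c/1=31/400: DF=(4749749/4000000 − 31/400·(0.957900+0.953200+0.907500))/(1+31/400) = 8993/10000 ≈ 0.899300
step 5 [5y] zero: DF = P = 1767/2000 ≈ 0.883500
step 6 [6y] zero: DF = P = 534/625 ≈ 0.854400
step 7 [7y] swap r/1=1949/62609: DF=(1 − 1949/62609·(0.957900+0.953200+0.907500+0.899300+0.883500+0.854400))/(1+1949/62609) = 8051/10000 ≈ 0.805100

1 1 9579/10000
2 2 2383/2500
3 3 363/400
4 4 8993/10000
5 5 1767/2000
6 6 534/625
7 7 8051/10000
DF(5y) is solved at step 5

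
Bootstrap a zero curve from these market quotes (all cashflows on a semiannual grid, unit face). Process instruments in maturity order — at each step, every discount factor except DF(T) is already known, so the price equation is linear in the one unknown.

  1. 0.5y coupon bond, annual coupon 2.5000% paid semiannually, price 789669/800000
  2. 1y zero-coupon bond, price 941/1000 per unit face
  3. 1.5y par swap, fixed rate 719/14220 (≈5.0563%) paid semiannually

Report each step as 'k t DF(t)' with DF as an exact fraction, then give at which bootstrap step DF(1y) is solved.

step 1 [0.5y] bond c/2=1/80: DF=(789669/800000 − 1/80·(0))/(1+1/80) = 9749/10000 ≈ 0.974900
step 2 [1y] zero: DF = P = 941/1000 ≈ 0.941000
step 3 [1.5y] swap r/2=719/28440: DF=(1 − 719/28440·(0.974900+0.941000))/(1+719/28440) = 9281/10000 ≈ 0.928100

1 1/2 9749/10000
2 1 941/1000
3 3/2 9281/10000
DF(1y) is solved at step 2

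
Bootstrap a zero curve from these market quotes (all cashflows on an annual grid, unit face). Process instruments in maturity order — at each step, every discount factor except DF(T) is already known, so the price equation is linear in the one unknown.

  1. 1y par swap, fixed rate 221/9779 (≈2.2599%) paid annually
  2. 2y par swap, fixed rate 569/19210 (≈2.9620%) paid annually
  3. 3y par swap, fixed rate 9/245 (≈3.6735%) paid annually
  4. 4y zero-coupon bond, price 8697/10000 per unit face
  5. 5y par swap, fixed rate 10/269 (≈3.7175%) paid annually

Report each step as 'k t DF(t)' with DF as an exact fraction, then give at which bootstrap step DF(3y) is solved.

step 1 [1y] swap r/1=221/9779: DF=(1 − 221/9779·(0))/(1+221/9779) = 9779/10000 ≈ 0.977900
step 2 [2y] swap r/1=569/19210: DF=(1 − 569/19210·(0.977900))/(1+569/19210) = 9431/10000 ≈ 0.943100
step 3 [3y] swap r/1=9/245: DF=(1 − 9/245·(0.977900+0.943100))/(1+9/245) = 1793/2000 ≈ 0.896500
step 4 [4y] zero: DF = P = 8697/10000 ≈ 0.869700
step 5 [5y] swap r/1=10/269: DF=(1 − 10/269·(0.977900+0.943100+0.896500+0.869700))/(1+10/269) = 104/125 ≈ 0.832000

1 1 9779/10000
2 2 9431/10000
3 3 1793/2000
4 4 8697/10000
5 5 104/125
DF(3y) is solved at step 3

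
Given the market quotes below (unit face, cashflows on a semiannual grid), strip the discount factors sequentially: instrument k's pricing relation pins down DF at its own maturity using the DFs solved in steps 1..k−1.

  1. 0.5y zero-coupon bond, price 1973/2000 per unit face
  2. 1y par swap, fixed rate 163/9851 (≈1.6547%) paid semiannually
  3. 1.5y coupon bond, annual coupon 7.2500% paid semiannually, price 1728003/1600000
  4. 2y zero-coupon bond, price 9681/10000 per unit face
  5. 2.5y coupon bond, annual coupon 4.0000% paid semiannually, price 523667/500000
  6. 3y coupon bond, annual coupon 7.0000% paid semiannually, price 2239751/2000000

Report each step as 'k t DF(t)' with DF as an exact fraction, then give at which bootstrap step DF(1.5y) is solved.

1 1/2 1973/2000
2 1 9837/10000
3 3/2 9733/10000
4 2 9681/10000
5 5/2 9501/10000
6 3 1147/1250
DF(1.5y) is solved at step 3

step 1 [0.5y] zero: DF = P = 1973/2000 ≈ 0.986500
step 2 [1y] swap r/2=163/19702: DF=(1 − 163/19702·(0.986500))/(1+163/19702) = 9837/10000 ≈ 0.983700
step 3 [1.5y] bond c/2=29/800: DF=(1728003/1600000 − 29/800·(0.986500+0.983700))/(1+29/800) = 9733/10000 ≈ 0.973300
step 4 [2y] zero: DF = P = 9681/10000 ≈ 0.968100
step 5 [2.5y] bond c/2=1/50: DF=(523667/500000 − 1/50·(0.986500+0.983700+0.973300+0.968100))/(1+1/50) = 9501/10000 ≈ 0.950100
step 6 [3y] bond c/2=7/200: DF=(2239751/2000000 − 7/200·(0.986500+0.983700+0.973300+0.968100+0.950100))/(1+7/200) = 1147/1250 ≈ 0.917600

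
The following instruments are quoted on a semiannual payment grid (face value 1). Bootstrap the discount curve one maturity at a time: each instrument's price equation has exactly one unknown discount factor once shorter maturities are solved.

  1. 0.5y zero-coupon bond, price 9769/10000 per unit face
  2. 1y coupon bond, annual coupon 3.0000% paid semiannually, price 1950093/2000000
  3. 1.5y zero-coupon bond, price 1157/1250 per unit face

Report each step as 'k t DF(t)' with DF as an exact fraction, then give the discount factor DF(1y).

step 1 [0.5y] zero: DF = P = 9769/10000 ≈ 0.976900
step 2 [1y] bond c/2=3/200: DF=(1950093/2000000 − 3/200·(0.976900))/(1+3/200) = 4731/5000 ≈ 0.946200
step 3 [1.5y] zero: DF = P = 1157/1250 ≈ 0.925600

1 1/2 9769/10000
2 1 4731/5000
3 3/2 1157/1250
DF(1y) = 4731/5000 ≈ 0.946200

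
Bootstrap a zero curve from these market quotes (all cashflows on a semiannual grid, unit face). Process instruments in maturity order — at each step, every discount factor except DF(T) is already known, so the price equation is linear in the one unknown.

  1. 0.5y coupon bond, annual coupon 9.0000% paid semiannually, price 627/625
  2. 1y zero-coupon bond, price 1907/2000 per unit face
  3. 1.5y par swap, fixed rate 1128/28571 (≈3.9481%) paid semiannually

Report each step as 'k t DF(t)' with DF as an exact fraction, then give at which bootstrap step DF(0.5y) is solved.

1 1/2 24/25
2 1 1907/2000
3 3/2 2359/2500
DF(0.5y) is solved at step 1

step 1 [0.5y] bond c/2=9/200: DF=(627/625 − 9/200·(0))/(1+9/200) = 24/25 ≈ 0.960000
step 2 [1y] zero: DF = P = 1907/2000 ≈ 0.953500
step 3 [1.5y] swap r/2=564/28571: DF=(1 − 564/28571·(0.960000+0.953500))/(1+564/28571) = 2359/2500 ≈ 0.943600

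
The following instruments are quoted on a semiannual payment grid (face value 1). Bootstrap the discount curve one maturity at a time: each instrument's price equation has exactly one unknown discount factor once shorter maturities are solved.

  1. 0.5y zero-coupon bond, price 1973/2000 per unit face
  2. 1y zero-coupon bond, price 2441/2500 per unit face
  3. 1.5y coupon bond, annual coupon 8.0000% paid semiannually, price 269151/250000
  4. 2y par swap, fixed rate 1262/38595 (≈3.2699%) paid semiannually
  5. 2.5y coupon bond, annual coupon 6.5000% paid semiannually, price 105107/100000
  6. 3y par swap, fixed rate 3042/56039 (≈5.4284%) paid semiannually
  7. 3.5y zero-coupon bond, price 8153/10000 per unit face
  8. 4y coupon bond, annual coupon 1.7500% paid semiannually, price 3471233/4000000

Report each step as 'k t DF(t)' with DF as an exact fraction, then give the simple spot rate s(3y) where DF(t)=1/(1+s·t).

1 1/2 1973/2000
2 1 2441/2500
3 3/2 9597/10000
4 2 9369/10000
5 5/2 1793/2000
6 3 8479/10000
7 7/2 8153/10000
8 4 4023/5000
s(3y) = (1/(8479/10000) − 1)/(3) = 507/8479 ≈ 5.9795%

step 1 [0.5y] zero: DF = P = 1973/2000 ≈ 0.986500
step 2 [1y] zero: DF = P = 2441/2500 ≈ 0.976400
step 3 [1.5y] bond c/2=1/25: DF=(269151/250000 − 1/25·(0.986500+0.976400))/(1+1/25) = 9597/10000 ≈ 0.959700
step 4 [2y] swap r/2=631/38595: DF=(1 − 631/38595·(0.986500+0.976400+0.959700))/(1+631/38595) = 9369/10000 ≈ 0.936900
step 5 [2.5y] bond c/2=13/400: DF=(105107/100000 − 13/400·(0.986500+0.976400+0.959700+0.936900))/(1+13/400) = 1793/2000 ≈ 0.896500
step 6 [3y] swap r/2=1521/56039: DF=(1 − 1521/56039·(0.986500+0.976400+0.959700+0.936900+0.896500))/(1+1521/56039) = 8479/10000 ≈ 0.847900
step 7 [3.5y] zero: DF = P = 8153/10000 ≈ 0.815300
step 8 [4y] bond c/2=7/800: DF=(3471233/4000000 − 7/800·(0.986500+0.976400+0.959700+0.936900+0.896500+0.847900+0.815300))/(1+7/800) = 4023/5000 ≈ 0.804600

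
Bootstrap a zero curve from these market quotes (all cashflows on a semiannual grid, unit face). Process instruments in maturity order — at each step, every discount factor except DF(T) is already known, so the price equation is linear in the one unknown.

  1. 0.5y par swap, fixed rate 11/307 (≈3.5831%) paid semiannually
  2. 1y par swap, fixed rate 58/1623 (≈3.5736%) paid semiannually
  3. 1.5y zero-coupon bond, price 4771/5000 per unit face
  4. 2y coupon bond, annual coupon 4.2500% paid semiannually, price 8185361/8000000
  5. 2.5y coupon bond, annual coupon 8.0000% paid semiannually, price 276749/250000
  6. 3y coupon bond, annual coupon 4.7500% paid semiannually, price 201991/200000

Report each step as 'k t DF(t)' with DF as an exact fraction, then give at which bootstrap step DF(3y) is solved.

1 1/2 614/625
2 1 2413/2500
3 3/2 4771/5000
4 2 1883/2000
5 5/2 4583/5000
6 3 8761/10000
DF(3y) is solved at step 6

step 1 [0.5y] swap r/2=11/614: DF=(1 − 11/614·(0))/(1+11/614) = 614/625 ≈ 0.982400
step 2 [1y] swap r/2=29/1623: DF=(1 − 29/1623·(0.982400))/(1+29/1623) = 2413/2500 ≈ 0.965200
step 3 [1.5y] zero: DF = P = 4771/5000 ≈ 0.954200
step 4 [2y] bond c/2=17/800: DF=(8185361/8000000 − 17/800·(0.982400+0.965200+0.954200))/(1+17/800) = 1883/2000 ≈ 0.941500
step 5 [2.5y] bond c/2=1/25: DF=(276749/250000 − 1/25·(0.982400+0.965200+0.954200+0.941500))/(1+1/25) = 4583/5000 ≈ 0.916600
step 6 [3y] bond c/2=19/800: DF=(201991/200000 − 19/800·(0.982400+0.965200+0.954200+0.941500+0.916600))/(1+19/800) = 8761/10000 ≈ 0.876100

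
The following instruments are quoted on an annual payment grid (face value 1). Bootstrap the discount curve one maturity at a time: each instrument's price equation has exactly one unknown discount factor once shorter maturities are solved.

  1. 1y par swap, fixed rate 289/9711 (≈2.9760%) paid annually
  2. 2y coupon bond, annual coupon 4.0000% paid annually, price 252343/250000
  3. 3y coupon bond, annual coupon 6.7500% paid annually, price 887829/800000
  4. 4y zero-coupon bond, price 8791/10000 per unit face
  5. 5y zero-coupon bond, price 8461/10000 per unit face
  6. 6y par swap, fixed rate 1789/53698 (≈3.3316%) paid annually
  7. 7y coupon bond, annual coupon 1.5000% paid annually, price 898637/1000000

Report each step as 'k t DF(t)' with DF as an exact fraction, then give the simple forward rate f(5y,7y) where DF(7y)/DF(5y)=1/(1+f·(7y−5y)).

1 1 9711/10000
2 2 2333/2500
3 3 1149/1250
4 4 8791/10000
5 5 8461/10000
6 6 8211/10000
7 7 403/500
f(5y,7y) = ((8461/10000)/(403/500) − 1)/(2) = 401/16120 ≈ 2.4876%

step 1 [1y] swap r/1=289/9711: DF=(1 − 289/9711·(0))/(1+289/9711) = 9711/10000 ≈ 0.971100
step 2 [2y] bond c/1=1/25: DF=(252343/250000 − 1/25·(0.971100))/(1+1/25) = 2333/2500 ≈ 0.933200
step 3 [3y] bond c/1=27/400: DF=(887829/800000 − 27/400·(0.971100+0.933200))/(1+27/400) = 1149/1250 ≈ 0.919200
step 4 [4y] zero: DF = P = 8791/10000 ≈ 0.879100
step 5 [5y] zero: DF = P = 8461/10000 ≈ 0.846100
step 6 [6y] swap r/1=1789/53698: DF=(1 − 1789/53698·(0.971100+0.933200+0.919200+0.879100+0.846100))/(1+1789/53698) = 8211/10000 ≈ 0.821100
step 7 [7y] bond c/1=3/200: DF=(898637/1000000 − 3/200·(0.971100+0.933200+0.919200+0.879100+0.846100+0.821100))/(1+3/200) = 403/500 ≈ 0.806000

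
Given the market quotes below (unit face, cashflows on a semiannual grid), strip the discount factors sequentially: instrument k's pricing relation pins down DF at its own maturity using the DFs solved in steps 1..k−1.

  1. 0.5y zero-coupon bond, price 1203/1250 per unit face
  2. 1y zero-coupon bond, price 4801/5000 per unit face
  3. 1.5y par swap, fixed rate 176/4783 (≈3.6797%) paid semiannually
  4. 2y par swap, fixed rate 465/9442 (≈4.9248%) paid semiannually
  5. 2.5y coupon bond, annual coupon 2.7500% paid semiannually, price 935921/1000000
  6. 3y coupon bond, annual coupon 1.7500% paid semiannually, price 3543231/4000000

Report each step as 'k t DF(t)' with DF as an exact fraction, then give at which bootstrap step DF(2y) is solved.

1 1/2 1203/1250
2 1 4801/5000
3 3/2 592/625
4 2 907/1000
5 5/2 109/125
6 3 4189/5000
DF(2y) is solved at step 4

step 1 [0.5y] zero: DF = P = 1203/1250 ≈ 0.962400
step 2 [1y] zero: DF = P = 4801/5000 ≈ 0.960200
step 3 [1.5y] swap r/2=88/4783: DF=(1 − 88/4783·(0.962400+0.960200))/(1+88/4783) = 592/625 ≈ 0.947200
step 4 [2y] swap r/2=465/18884: DF=(1 − 465/18884·(0.962400+0.960200+0.947200))/(1+465/18884) = 907/1000 ≈ 0.907000
step 5 [2.5y] bond c/2=11/800: DF=(935921/1000000 − 11/800·(0.962400+0.960200+0.947200+0.907000))/(1+11/800) = 109/125 ≈ 0.872000
step 6 [3y] bond c/2=7/800: DF=(3543231/4000000 − 7/800·(0.962400+0.960200+0.947200+0.907000+0.872000))/(1+7/800) = 4189/5000 ≈ 0.837800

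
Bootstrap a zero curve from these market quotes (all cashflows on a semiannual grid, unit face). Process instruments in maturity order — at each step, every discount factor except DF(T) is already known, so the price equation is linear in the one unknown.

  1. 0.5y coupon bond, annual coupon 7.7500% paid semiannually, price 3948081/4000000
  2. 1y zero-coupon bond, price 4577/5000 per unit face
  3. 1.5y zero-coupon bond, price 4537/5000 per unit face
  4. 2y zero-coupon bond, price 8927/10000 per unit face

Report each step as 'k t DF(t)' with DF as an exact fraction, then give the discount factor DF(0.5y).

step 1 [0.5y] bond c/2=31/800: DF=(3948081/4000000 − 31/800·(0))/(1+31/800) = 4751/5000 ≈ 0.950200
step 2 [1y] zero: DF = P = 4577/5000 ≈ 0.915400
step 3 [1.5y] zero: DF = P = 4537/5000 ≈ 0.907400
step 4 [2y] zero: DF = P = 8927/10000 ≈ 0.892700

1 1/2 4751/5000
2 1 4577/5000
3 3/2 4537/5000
4 2 8927/10000
DF(0.5y) = 4751/5000 ≈ 0.950200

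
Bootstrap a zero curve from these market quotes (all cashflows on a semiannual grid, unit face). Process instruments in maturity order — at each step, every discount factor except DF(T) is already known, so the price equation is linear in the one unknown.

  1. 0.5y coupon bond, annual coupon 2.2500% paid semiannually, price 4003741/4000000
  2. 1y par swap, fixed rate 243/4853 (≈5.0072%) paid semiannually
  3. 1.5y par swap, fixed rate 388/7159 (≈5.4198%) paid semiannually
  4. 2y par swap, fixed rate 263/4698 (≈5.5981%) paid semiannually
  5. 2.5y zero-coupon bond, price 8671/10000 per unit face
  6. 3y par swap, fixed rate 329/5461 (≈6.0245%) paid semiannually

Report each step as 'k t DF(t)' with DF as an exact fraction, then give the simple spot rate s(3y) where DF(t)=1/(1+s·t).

1 1/2 4949/5000
2 1 4757/5000
3 3/2 1153/1250
4 2 2237/2500
5 5/2 8671/10000
6 3 1671/2000
s(3y) = (1/(1671/2000) − 1)/(3) = 329/5013 ≈ 6.5629%

step 1 [0.5y] bond c/2=9/800: DF=(4003741/4000000 − 9/800·(0))/(1+9/800) = 4949/5000 ≈ 0.989800
step 2 [1y] swap r/2=243/9706: DF=(1 − 243/9706·(0.989800))/(1+243/9706) = 4757/5000 ≈ 0.951400
step 3 [1.5y] swap r/2=194/7159: DF=(1 − 194/7159·(0.989800+0.951400))/(1+194/7159) = 1153/1250 ≈ 0.922400
step 4 [2y] swap r/2=263/9396: DF=(1 − 263/9396·(0.989800+0.951400+0.922400))/(1+263/9396) = 2237/2500 ≈ 0.894800
step 5 [2.5y] zero: DF = P = 8671/10000 ≈ 0.867100
step 6 [3y] swap r/2=329/10922: DF=(1 − 329/10922·(0.989800+0.951400+0.922400+0.894800+0.867100))/(1+329/10922) = 1671/2000 ≈ 0.835500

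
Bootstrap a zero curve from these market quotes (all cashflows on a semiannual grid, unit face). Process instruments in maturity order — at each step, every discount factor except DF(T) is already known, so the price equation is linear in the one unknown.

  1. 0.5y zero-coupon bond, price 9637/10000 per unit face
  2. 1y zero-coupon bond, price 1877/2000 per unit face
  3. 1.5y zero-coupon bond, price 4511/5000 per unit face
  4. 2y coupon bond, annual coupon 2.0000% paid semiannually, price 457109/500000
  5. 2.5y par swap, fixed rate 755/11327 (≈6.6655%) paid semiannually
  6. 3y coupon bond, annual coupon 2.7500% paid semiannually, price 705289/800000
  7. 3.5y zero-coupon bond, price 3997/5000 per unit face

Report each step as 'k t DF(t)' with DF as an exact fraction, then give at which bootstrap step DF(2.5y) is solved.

step 1 [0.5y] zero: DF = P = 9637/10000 ≈ 0.963700
step 2 [1y] zero: DF = P = 1877/2000 ≈ 0.938500
step 3 [1.5y] zero: DF = P = 4511/5000 ≈ 0.902200
step 4 [2y] bond c/2=1/100: DF=(457109/500000 − 1/100·(0.963700+0.938500+0.902200))/(1+1/100) = 4387/5000 ≈ 0.877400
step 5 [2.5y] swap r/2=755/22654: DF=(1 − 755/22654·(0.963700+0.938500+0.902200+0.877400))/(1+755/22654) = 849/1000 ≈ 0.849000
step 6 [3y] bond c/2=11/800: DF=(705289/800000 − 11/800·(0.963700+0.938500+0.902200+0.877400+0.849000))/(1+11/800) = 4041/5000 ≈ 0.808200
step 7 [3.5y] zero: DF = P = 3997/5000 ≈ 0.799400

1 1/2 9637/10000
2 1 1877/2000
3 3/2 4511/5000
4 2 4387/5000
5 5/2 849/1000
6 3 4041/5000
7 7/2 3997/5000
DF(2.5y) is solved at step 5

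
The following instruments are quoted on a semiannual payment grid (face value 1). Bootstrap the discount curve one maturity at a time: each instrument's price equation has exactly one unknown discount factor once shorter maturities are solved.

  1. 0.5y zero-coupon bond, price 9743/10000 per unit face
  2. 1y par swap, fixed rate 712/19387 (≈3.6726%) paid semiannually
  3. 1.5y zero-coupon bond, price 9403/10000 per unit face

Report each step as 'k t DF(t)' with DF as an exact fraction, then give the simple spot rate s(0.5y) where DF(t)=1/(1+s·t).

step 1 [0.5y] zero: DF = P = 9743/10000 ≈ 0.974300
step 2 [1y] swap r/2=356/19387: DF=(1 − 356/19387·(0.974300))/(1+356/19387) = 2411/2500 ≈ 0.964400
step 3 [1.5y] zero: DF = P = 9403/10000 ≈ 0.940300

1 1/2 9743/10000
2 1 2411/2500
3 3/2 9403/10000
s(0.5y) = (1/(9743/10000) − 1)/(1/2) = 514/9743 ≈ 5.2756%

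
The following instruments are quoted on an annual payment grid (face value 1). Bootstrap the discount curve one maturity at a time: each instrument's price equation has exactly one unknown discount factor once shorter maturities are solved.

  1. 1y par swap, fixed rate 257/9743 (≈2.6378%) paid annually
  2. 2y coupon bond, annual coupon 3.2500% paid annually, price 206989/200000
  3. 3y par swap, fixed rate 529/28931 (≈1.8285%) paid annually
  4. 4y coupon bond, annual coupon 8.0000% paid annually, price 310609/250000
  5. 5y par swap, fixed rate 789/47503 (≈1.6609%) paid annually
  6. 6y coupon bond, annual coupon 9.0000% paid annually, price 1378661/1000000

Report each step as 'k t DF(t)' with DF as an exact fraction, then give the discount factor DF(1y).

1 1 9743/10000
2 2 9717/10000
3 3 9471/10000
4 4 9361/10000
5 5 9211/10000
6 6 4363/5000
DF(1y) = 9743/10000 ≈ 0.974300

step 1 [1y] swap r/1=257/9743: DF=(1 − 257/9743·(0))/(1+257/9743) = 9743/10000 ≈ 0.974300
step 2 [2y] bond c/1=13/400: DF=(206989/200000 − 13/400·(0.974300))/(1+13/400) = 9717/10000 ≈ 0.971700
step 3 [3y] swap r/1=529/28931: DF=(1 − 529/28931·(0.974300+0.971700))/(1+529/28931) = 9471/10000 ≈ 0.947100
step 4 [4y] bond c/1=2/25: DF=(310609/250000 − 2/25·(0.974300+0.971700+0.947100))/(1+2/25) = 9361/10000 ≈ 0.936100
step 5 [5y] swap r/1=789/47503: DF=(1 − 789/47503·(0.974300+0.971700+0.947100+0.936100))/(1+789/47503) = 9211/10000 ≈ 0.921100
step 6 [6y] bond c/1=9/100: DF=(1378661/1000000 − 9/100·(0.974300+0.971700+0.947100+0.936100+0.921100))/(1+9/100) = 4363/5000 ≈ 0.872600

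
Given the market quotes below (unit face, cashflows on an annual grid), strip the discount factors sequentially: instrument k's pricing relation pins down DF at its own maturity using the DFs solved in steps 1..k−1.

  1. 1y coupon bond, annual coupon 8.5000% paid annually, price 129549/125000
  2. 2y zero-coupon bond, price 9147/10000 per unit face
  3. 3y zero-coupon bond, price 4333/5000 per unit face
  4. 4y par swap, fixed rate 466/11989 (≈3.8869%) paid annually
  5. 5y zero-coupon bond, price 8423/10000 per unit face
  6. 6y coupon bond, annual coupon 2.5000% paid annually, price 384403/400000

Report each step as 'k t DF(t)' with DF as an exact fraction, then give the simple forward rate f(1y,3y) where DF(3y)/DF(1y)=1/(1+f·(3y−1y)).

1 1 597/625
2 2 9147/10000
3 3 4333/5000
4 4 4301/5000
5 5 8423/10000
6 6 8293/10000
f(1y,3y) = ((597/625)/(4333/5000) − 1)/(2) = 443/8666 ≈ 5.1119%

step 1 [1y] bond c/1=17/200: DF=(129549/125000 − 17/200·(0))/(1+17/200) = 597/625 ≈ 0.955200
step 2 [2y] zero: DF = P = 9147/10000 ≈ 0.914700
step 3 [3y] zero: DF = P = 4333/5000 ≈ 0.866600
step 4 [4y] swap r/1=466/11989: DF=(1 − 466/11989·(0.955200+0.914700+0.866600))/(1+466/11989) = 4301/5000 ≈ 0.860200
step 5 [5y] zero: DF = P = 8423/10000 ≈ 0.842300
step 6 [6y] bond c/1=1/40: DF=(384403/400000 − 1/40·(0.955200+0.914700+0.866600+0.860200+0.842300))/(1+1/40) = 8293/10000 ≈ 0.829300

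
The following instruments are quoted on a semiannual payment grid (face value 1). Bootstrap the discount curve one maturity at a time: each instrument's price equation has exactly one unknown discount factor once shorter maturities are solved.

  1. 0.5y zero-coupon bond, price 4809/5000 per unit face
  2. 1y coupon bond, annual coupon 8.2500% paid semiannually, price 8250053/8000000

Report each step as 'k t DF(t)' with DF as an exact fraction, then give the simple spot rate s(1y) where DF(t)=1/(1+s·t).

step 1 [0.5y] zero: DF = P = 4809/5000 ≈ 0.961800
step 2 [1y] bond c/2=33/800: DF=(8250053/8000000 − 33/800·(0.961800))/(1+33/800) = 9523/10000 ≈ 0.952300

1 1/2 4809/5000
2 1 9523/10000
s(1y) = (1/(9523/10000) − 1)/(1) = 477/9523 ≈ 5.0089%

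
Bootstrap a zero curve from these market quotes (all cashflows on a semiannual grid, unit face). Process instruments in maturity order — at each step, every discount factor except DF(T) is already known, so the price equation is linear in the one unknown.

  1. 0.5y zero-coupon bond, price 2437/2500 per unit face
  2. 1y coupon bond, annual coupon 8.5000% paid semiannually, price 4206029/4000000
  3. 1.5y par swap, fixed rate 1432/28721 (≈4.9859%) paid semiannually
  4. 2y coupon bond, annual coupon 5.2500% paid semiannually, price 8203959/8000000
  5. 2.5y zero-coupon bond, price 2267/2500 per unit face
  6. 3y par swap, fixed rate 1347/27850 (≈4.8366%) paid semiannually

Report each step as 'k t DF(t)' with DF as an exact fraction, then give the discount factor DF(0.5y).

step 1 [0.5y] zero: DF = P = 2437/2500 ≈ 0.974800
step 2 [1y] bond c/2=17/400: DF=(4206029/4000000 − 17/400·(0.974800))/(1+17/400) = 9689/10000 ≈ 0.968900
step 3 [1.5y] swap r/2=716/28721: DF=(1 − 716/28721·(0.974800+0.968900))/(1+716/28721) = 2321/2500 ≈ 0.928400
step 4 [2y] bond c/2=21/800: DF=(8203959/8000000 − 21/800·(0.974800+0.968900+0.928400))/(1+21/800) = 4629/5000 ≈ 0.925800
step 5 [2.5y] zero: DF = P = 2267/2500 ≈ 0.906800
step 6 [3y] swap r/2=1347/55700: DF=(1 − 1347/55700·(0.974800+0.968900+0.928400+0.925800+0.906800))/(1+1347/55700) = 8653/10000 ≈ 0.865300

1 1/2 2437/2500
2 1 9689/10000
3 3/2 2321/2500
4 2 4629/5000
5 5/2 2267/2500
6 3 8653/10000
DF(0.5y) = 2437/2500 ≈ 0.974800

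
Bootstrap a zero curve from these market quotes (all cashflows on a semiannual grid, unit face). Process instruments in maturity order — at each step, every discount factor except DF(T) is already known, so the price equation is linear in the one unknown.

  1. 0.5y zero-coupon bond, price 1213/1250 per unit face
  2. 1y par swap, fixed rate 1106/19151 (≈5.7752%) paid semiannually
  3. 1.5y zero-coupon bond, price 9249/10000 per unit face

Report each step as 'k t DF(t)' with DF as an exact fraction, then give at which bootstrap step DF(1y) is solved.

1 1/2 1213/1250
2 1 9447/10000
3 3/2 9249/10000
DF(1y) is solved at step 2

step 1 [0.5y] zero: DF = P = 1213/1250 ≈ 0.970400
step 2 [1y] swap r/2=553/19151: DF=(1 − 553/19151·(0.970400))/(1+553/19151) = 9447/10000 ≈ 0.944700
step 3 [1.5y] zero: DF = P = 9249/10000 ≈ 0.924900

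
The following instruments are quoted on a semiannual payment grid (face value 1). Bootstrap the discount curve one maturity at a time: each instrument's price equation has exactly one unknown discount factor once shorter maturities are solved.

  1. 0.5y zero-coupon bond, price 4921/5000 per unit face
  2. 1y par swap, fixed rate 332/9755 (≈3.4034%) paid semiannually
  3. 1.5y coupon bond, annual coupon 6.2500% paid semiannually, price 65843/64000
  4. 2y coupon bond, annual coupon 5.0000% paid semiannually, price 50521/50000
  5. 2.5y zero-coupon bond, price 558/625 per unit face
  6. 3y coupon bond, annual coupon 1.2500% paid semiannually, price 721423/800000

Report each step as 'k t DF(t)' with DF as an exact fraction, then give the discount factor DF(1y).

step 1 [0.5y] zero: DF = P = 4921/5000 ≈ 0.984200
step 2 [1y] swap r/2=166/9755: DF=(1 − 166/9755·(0.984200))/(1+166/9755) = 2417/2500 ≈ 0.966800
step 3 [1.5y] bond c/2=1/32: DF=(65843/64000 − 1/32·(0.984200+0.966800))/(1+1/32) = 1877/2000 ≈ 0.938500
step 4 [2y] bond c/2=1/40: DF=(50521/50000 − 1/40·(0.984200+0.966800+0.938500))/(1+1/40) = 9153/10000 ≈ 0.915300
step 5 [2.5y] zero: DF = P = 558/625 ≈ 0.892800
step 6 [3y] bond c/2=1/160: DF=(721423/800000 − 1/160·(0.984200+0.966800+0.938500+0.915300+0.892800))/(1+1/160) = 867/1000 ≈ 0.867000

1 1/2 4921/5000
2 1 2417/2500
3 3/2 1877/2000
4 2 9153/10000
5 5/2 558/625
6 3 867/1000
DF(1y) = 2417/2500 ≈ 0.966800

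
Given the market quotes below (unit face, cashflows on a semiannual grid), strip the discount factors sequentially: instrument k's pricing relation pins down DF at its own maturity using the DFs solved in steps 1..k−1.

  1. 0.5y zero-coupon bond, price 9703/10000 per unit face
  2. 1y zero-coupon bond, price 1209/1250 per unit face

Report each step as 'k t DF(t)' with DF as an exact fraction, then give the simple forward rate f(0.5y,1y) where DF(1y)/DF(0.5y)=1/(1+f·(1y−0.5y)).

1 1/2 9703/10000
2 1 1209/1250
f(0.5y,1y) = ((9703/10000)/(1209/1250) − 1)/(1/2) = 1/156 ≈ 0.6410%

step 1 [0.5y] zero: DF = P = 9703/10000 ≈ 0.970300
step 2 [1y] zero: DF = P = 1209/1250 ≈ 0.967200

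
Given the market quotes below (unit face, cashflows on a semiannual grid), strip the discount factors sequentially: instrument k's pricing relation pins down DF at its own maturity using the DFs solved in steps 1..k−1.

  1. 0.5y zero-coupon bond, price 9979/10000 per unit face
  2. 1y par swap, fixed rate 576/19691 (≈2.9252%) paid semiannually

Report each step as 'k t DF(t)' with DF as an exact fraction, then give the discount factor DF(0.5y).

step 1 [0.5y] zero: DF = P = 9979/10000 ≈ 0.997900
step 2 [1y] swap r/2=288/19691: DF=(1 − 288/19691·(0.997900))/(1+288/19691) = 607/625 ≈ 0.971200

1 1/2 9979/10000
2 1 607/625
DF(0.5y) = 9979/10000 ≈ 0.997900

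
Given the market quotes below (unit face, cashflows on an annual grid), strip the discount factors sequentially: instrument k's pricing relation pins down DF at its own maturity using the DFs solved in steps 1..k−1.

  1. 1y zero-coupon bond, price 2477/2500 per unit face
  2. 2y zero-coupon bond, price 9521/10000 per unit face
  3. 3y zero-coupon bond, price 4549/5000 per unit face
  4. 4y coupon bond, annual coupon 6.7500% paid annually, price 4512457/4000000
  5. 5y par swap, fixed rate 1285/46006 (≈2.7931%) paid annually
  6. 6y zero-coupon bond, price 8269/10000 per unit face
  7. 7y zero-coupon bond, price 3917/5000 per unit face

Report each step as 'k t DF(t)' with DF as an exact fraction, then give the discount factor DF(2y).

1 1 2477/2500
2 2 9521/10000
3 3 4549/5000
4 4 2191/2500
5 5 1743/2000
6 6 8269/10000
7 7 3917/5000
DF(2y) = 9521/10000 ≈ 0.952100

step 1 [1y] zero: DF = P = 2477/2500 ≈ 0.990800
step 2 [2y] zero: DF = P = 9521/10000 ≈ 0.952100
step 3 [3y] zero: DF = P = 4549/5000 ≈ 0.909800
step 4 [4y] bond c/1=27/400: DF=(4512457/4000000 − 27/400·(0.990800+0.952100+0.909800))/(1+27/400) = 2191/2500 ≈ 0.876400
step 5 [5y] swap r/1=1285/46006: DF=(1 − 1285/46006·(0.990800+0.952100+0.909800+0.876400))/(1+1285/46006) = 1743/2000 ≈ 0.871500
step 6 [6y] zero: DF = P = 8269/10000 ≈ 0.826900
step 7 [7y] zero: DF = P = 3917/5000 ≈ 0.783400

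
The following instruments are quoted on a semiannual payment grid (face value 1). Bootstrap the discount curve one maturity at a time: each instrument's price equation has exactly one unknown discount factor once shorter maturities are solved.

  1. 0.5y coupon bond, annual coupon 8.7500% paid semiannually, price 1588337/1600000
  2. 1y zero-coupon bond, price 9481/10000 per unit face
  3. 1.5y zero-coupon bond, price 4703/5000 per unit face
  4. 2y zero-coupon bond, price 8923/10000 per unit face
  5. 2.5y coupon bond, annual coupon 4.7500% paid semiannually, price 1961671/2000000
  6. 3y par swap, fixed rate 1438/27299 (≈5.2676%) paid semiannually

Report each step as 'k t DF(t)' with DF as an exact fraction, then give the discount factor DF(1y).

step 1 [0.5y] bond c/2=7/160: DF=(1588337/1600000 − 7/160·(0))/(1+7/160) = 9511/10000 ≈ 0.951100
step 2 [1y] zero: DF = P = 9481/10000 ≈ 0.948100
step 3 [1.5y] zero: DF = P = 4703/5000 ≈ 0.940600
step 4 [2y] zero: DF = P = 8923/10000 ≈ 0.892300
step 5 [2.5y] bond c/2=19/800: DF=(1961671/2000000 − 19/800·(0.951100+0.948100+0.940600+0.892300))/(1+19/800) = 1743/2000 ≈ 0.871500
step 6 [3y] swap r/2=719/27299: DF=(1 − 719/27299·(0.951100+0.948100+0.940600+0.892300+0.871500))/(1+719/27299) = 4281/5000 ≈ 0.856200

1 1/2 9511/10000
2 1 9481/10000
3 3/2 4703/5000
4 2 8923/10000
5 5/2 1743/2000
6 3 4281/5000
DF(1y) = 9481/10000 ≈ 0.948100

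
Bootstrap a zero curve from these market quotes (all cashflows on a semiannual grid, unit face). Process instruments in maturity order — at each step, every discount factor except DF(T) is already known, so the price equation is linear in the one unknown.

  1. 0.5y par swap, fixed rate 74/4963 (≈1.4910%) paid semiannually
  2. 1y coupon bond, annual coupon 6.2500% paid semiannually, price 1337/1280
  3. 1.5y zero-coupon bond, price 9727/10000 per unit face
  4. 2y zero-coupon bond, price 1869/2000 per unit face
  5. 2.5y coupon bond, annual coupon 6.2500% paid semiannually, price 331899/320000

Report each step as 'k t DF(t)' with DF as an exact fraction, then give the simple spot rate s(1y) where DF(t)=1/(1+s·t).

1 1/2 4963/5000
2 1 2457/2500
3 3/2 9727/10000
4 2 1869/2000
5 5/2 8881/10000
s(1y) = (1/(2457/2500) − 1)/(1) = 43/2457 ≈ 1.7501%

step 1 [0.5y] swap r/2=37/4963: DF=(1 − 37/4963·(0))/(1+37/4963) = 4963/5000 ≈ 0.992600
step 2 [1y] bond c/2=1/32: DF=(1337/1280 − 1/32·(0.992600))/(1+1/32) = 2457/2500 ≈ 0.982800
step 3 [1.5y] zero: DF = P = 9727/10000 ≈ 0.972700
step 4 [2y] zero: DF = P = 1869/2000 ≈ 0.934500
step 5 [2.5y] bond c/2=1/32: DF=(331899/320000 − 1/32·(0.992600+0.982800+0.972700+0.934500))/(1+1/32) = 8881/10000 ≈ 0.888100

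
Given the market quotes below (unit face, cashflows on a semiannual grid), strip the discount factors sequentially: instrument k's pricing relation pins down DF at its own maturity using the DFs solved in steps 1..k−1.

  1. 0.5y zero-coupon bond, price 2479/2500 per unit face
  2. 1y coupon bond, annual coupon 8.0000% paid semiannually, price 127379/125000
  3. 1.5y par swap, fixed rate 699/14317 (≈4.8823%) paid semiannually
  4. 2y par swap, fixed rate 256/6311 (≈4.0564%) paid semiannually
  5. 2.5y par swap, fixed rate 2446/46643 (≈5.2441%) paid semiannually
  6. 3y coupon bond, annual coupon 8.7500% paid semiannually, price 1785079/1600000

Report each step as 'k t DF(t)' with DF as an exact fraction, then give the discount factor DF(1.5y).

step 1 [0.5y] zero: DF = P = 2479/2500 ≈ 0.991600
step 2 [1y] bond c/2=1/25: DF=(127379/125000 − 1/25·(0.991600))/(1+1/25) = 9417/10000 ≈ 0.941700
step 3 [1.5y] swap r/2=699/28634: DF=(1 − 699/28634·(0.991600+0.941700))/(1+699/28634) = 9301/10000 ≈ 0.930100
step 4 [2y] swap r/2=128/6311: DF=(1 − 128/6311·(0.991600+0.941700+0.930100))/(1+128/6311) = 577/625 ≈ 0.923200
step 5 [2.5y] swap r/2=1223/46643: DF=(1 − 1223/46643·(0.991600+0.941700+0.930100+0.923200))/(1+1223/46643) = 8777/10000 ≈ 0.877700
step 6 [3y] bond c/2=7/160: DF=(1785079/1600000 − 7/160·(0.991600+0.941700+0.930100+0.923200+0.877700))/(1+7/160) = 4367/5000 ≈ 0.873400

1 1/2 2479/2500
2 1 9417/10000
3 3/2 9301/10000
4 2 577/625
5 5/2 8777/10000
6 3 4367/5000
DF(1.5y) = 9301/10000 ≈ 0.930100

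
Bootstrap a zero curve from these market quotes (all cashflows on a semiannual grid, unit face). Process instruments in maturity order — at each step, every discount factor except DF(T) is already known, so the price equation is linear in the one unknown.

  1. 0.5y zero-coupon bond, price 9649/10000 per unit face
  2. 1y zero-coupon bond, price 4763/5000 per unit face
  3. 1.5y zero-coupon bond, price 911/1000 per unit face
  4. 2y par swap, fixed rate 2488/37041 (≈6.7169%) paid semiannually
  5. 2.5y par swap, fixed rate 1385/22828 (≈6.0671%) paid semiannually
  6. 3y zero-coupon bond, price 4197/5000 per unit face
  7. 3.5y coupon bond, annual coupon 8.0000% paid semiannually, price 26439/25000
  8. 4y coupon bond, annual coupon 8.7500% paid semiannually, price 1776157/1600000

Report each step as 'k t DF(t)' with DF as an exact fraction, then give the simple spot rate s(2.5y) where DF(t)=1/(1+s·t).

step 1 [0.5y] zero: DF = P = 9649/10000 ≈ 0.964900
step 2 [1y] zero: DF = P = 4763/5000 ≈ 0.952600
step 3 [1.5y] zero: DF = P = 911/1000 ≈ 0.911000
step 4 [2y] swap r/2=1244/37041: DF=(1 − 1244/37041·(0.964900+0.952600+0.911000))/(1+1244/37041) = 2189/2500 ≈ 0.875600
step 5 [2.5y] swap r/2=1385/45656: DF=(1 − 1385/45656·(0.964900+0.952600+0.911000+0.875600))/(1+1385/45656) = 1723/2000 ≈ 0.861500
step 6 [3y] zero: DF = P = 4197/5000 ≈ 0.839400
step 7 [3.5y] bond c/2=1/25: DF=(26439/25000 − 1/25·(0.964900+0.952600+0.911000+0.875600+0.861500+0.839400))/(1+1/25) = 809/1000 ≈ 0.809000
step 8 [4y] bond c/2=7/160: DF=(1776157/1600000 − 7/160·(0.964900+0.952600+0.911000+0.875600+0.861500+0.839400+0.809000))/(1+7/160) = 8031/10000 ≈ 0.803100

1 1/2 9649/10000
2 1 4763/5000
3 3/2 911/1000
4 2 2189/2500
5 5/2 1723/2000
6 3 4197/5000
7 7/2 809/1000
8 4 8031/10000
s(2.5y) = (1/(1723/2000) − 1)/(5/2) = 554/8615 ≈ 6.4306%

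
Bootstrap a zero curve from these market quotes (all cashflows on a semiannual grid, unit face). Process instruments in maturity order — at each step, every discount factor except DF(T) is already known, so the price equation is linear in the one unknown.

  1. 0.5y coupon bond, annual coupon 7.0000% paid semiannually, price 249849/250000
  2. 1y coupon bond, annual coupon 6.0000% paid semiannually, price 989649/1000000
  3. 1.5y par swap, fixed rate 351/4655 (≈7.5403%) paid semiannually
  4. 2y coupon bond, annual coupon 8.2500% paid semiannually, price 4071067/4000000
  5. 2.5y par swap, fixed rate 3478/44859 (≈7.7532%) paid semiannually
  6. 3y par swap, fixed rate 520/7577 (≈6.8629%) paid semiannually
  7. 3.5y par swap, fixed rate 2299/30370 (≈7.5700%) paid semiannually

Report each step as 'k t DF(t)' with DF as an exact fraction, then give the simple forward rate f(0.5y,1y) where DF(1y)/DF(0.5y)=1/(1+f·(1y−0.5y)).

1 1/2 1207/1250
2 1 9327/10000
3 3/2 8947/10000
4 2 2167/2500
5 5/2 8261/10000
6 3 409/500
7 7/2 7701/10000
f(0.5y,1y) = ((1207/1250)/(9327/10000) − 1)/(1/2) = 658/9327 ≈ 7.0548%

step 1 [0.5y] bond c/2=7/200: DF=(249849/250000 − 7/200·(0))/(1+7/200) = 1207/1250 ≈ 0.965600
step 2 [1y] bond c/2=3/100: DF=(989649/1000000 − 3/100·(0.965600))/(1+3/100) = 9327/10000 ≈ 0.932700
step 3 [1.5y] swap r/2=351/9310: DF=(1 − 351/9310·(0.965600+0.932700))/(1+351/9310) = 8947/10000 ≈ 0.894700
step 4 [2y] bond c/2=33/800: DF=(4071067/4000000 − 33/800·(0.965600+0.932700+0.894700))/(1+33/800) = 2167/2500 ≈ 0.866800
step 5 [2.5y] swap r/2=1739/44859: DF=(1 − 1739/44859·(0.965600+0.932700+0.894700+0.866800))/(1+1739/44859) = 8261/10000 ≈ 0.826100
step 6 [3y] swap r/2=260/7577: DF=(1 − 260/7577·(0.965600+0.932700+0.894700+0.866800+0.826100))/(1+260/7577) = 409/500 ≈ 0.818000
step 7 [3.5y] swap r/2=2299/60740: DF=(1 − 2299/60740·(0.965600+0.932700+0.894700+0.866800+0.826100+0.818000))/(1+2299/60740) = 7701/10000 ≈ 0.770100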